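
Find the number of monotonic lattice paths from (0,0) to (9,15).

Each path has 9 right steps and 15 up steps in some order (24 steps total).
Choose which 15 of the 24 steps are up: C(24,15).

Final answer: C(24,15) = 1307504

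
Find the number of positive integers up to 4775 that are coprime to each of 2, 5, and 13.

|div by 2|=2387, |div by 5|=955, |div by 13|=367.
|div by 2&5|=477, |div by 2&13|=183, |div by 5&13|=73, |div by all|=36.
By inclusion-exclusion, divisible by at least one: 2387+955+367-477-183-73+36 = 3012.
Not divisible by any: 4775 - 3012.

Final answer: 1763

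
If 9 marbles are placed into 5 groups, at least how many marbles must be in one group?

By the pigeonhole principle: ceiling(9/5).

Final answer: 2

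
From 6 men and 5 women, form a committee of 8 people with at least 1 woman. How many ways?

Sum over valid woman counts:
C(5,2)C(6,6) = 10
C(5,3)C(6,5) = 60
C(5,4)C(6,4) = 75
C(5,5)C(6,3) = 20
Total: 10 + 60 + 75 + 20.

Final answer: 165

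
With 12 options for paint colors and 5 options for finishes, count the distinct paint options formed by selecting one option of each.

By the multiplication principle: 12 x 5.

Final answer: 60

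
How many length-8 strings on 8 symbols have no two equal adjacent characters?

First character: 8 choices. Each subsequent: 7 choices (must differ from the previous one).
Total: 8 x 7^7.

Final answer: 8 x 7^{7} = 6588344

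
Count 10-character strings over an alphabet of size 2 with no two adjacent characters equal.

First character: 2 choices. Each subsequent: 1 choices (must differ from the previous one).
Total: 2 x 1^9.

Final answer: 2 x 1^{9} = 2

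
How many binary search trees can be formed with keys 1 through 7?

This is a standard Catalan-number count: the answer is C_n. Here n = 7.
Using C_0 = 1 and C_(k+1) = C_k x 2(2k+1)/(k+2), build up term by term: C_1=1, C_2=2, C_3=5, C_4=14, C_5=42, C_6=132, C_7=429.

Final answer: C_{7} = 429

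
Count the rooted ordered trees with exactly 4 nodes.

This is a standard Catalan-number count: the answer is C_n. Here n = 4 - 1 = 3.
Using C_0 = 1 and C_(k+1) = C_k x 2(2k+1)/(k+2), build up term by term: C_1=1, C_2=2, C_3=5.

Final answer: C_{3} = 5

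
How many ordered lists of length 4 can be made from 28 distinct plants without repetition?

P(28,4) = 28!/(28-4)! = 28!/24!.

Final answer: P(28,4) = 491400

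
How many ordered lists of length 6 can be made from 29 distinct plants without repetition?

P(29,6) = 29!/(29-6)! = 29!/23!.

Final answer: P(29,6) = 342014400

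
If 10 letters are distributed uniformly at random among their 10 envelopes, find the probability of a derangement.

Use the recurrence D(n) = (n-1)(D(n-1) + D(n-2)) with D(0)=1, D(1)=0.
Building up: D(2)=1, D(3)=2, D(4)=9, D(5)=44, D(6)=265, D(7)=1854, D(8)=14833, D(9)=133496, D(10)=1334961.
Total arrangements: 10! = 3628800.
Probability = D(10)/10! = 16481/44800.

Final answer: D(10)/10! = 1334961/3628800 = 0.367879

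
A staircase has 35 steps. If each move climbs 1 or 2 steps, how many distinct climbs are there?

Condition on the final move: it is a 1-step (f(n-1) ways to get there) or a 2-step (f(n-2) ways), so f(n) = f(n-1) + f(n-2), with f(1)=1, f(2)=2.
Computing successive values: f(1)=1, f(2)=2, f(3)=3, f(4)=5, f(5)=8, f(6)=13, f(7)=21, f(8)=34, f(9)=55, f(10)=89, f(11)=144, f(12)=233, f(13)=377, f(14)=610, f(15)=987, f(16)=1597, f(17)=2584, f(18)=4181, f(19)=6765, f(20)=10946, f(21)=17711, f(22)=28657, f(23)=46368, f(24)=75025, f(25)=121393, f(26)=196418, f(27)=317811, f(28)=514229, f(29)=832040, f(30)=1346269, f(31)=2178309, f(32)=3524578, f(33)=5702887, f(34)=9227465, f(35)=14930352.

Final answer: 14930352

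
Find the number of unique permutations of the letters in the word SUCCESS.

Letters (C:2, E:1, S:3, U:1). Total letters: 7.
Permutations = 7!/(3! x 2!).

Final answer: 420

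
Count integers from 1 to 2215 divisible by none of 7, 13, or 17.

|div by 7|=316, |div by 13|=170, |div by 17|=130.
|div by 7&13|=24, |div by 7&17|=18, |div by 13&17|=10, |div by all|=1.
By inclusion-exclusion, divisible by at least one: 316+170+130-24-18-10+1 = 565.
Not divisible by any: 2215 - 565.

Final answer: 1650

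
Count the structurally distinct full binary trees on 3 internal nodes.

The structures are counted by the Catalan number C_n. Here n = 3.
C_n = C(2n,n) - C(2n,n+1), so C_{3} = C(6,3) - C(6,4) = 20 - 15.

Final answer: C_{3} = 5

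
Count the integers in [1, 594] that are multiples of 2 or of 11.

Multiples of 2: 297. Multiples of 11: 54. Of both (lcm=22): 27.
By inclusion-exclusion: 297 + 54 - 27.

Final answer: 324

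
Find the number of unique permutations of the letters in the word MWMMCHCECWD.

Letters (C:3, D:1, E:1, H:1, M:3, W:2). Total letters: 11.
Permutations = 11!/(3! x 3! x 2!).

Final answer: 554400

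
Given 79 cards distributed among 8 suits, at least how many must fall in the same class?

By pigeonhole with 79 objects and 8 categories: ceiling(79/8).

Final answer: 10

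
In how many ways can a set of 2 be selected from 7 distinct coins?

C(7,2) = 7!/(2! x (7-2)!).

Final answer: C(7,2) = 21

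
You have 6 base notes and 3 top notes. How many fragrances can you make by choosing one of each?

By the multiplication principle: 6 x 3.

Final answer: 18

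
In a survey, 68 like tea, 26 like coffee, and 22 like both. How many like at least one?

|A union B| = |A| + |B| - |A intersect B| = 68 + 26 - 22.

Final answer: 72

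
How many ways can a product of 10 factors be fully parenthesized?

This is counted by the nth Catalan number C_n. Here n = 10 - 1 = 9.
C_n = C(2n,n) - C(2n,n+1), so C_{9} = C(18,9) - C(18,10) = 48620 - 43758.

Final answer: C_{9} = 4862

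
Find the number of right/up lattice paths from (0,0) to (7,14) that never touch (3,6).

Total paths to (7,14): C(21,14) = 116280.
Paths through (3,6): C(9,6) x C(12,8) = 41580.
Avoiding (3,6): 116280 - 41580.

Final answer: 74700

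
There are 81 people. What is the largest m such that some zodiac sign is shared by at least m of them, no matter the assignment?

There are 12 possible values for zodiac sign. With 81 people and 12 categories, by pigeonhole: ceiling(81/12).

Final answer: 7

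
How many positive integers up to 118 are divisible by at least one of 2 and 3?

Multiples of 2: 59. Multiples of 3: 39. Of both (lcm=6): 19.
By inclusion-exclusion: 59 + 39 - 19.

Final answer: 79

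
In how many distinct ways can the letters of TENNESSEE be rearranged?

Letters (E:4, N:2, S:2, T:1). Total letters: 9.
Permutations = 9!/(4! x 2! x 2!).

Final answer: 3780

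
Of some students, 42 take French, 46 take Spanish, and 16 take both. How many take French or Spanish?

|A union B| = |A| + |B| - |A intersect B| = 42 + 46 - 16.

Final answer: 72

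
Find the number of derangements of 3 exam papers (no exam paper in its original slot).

Derangements satisfy D(n) = (n-1)(D(n-1) + D(n-2)), starting from D(0)=1, D(1)=0.
D(2) = 1 x (0 + 1) = 1
D(3) = 2 x (D(2) + D(1)) = 2 x (1 + 0)

Final answer: D(3) = 2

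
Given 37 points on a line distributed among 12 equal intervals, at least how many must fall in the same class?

By pigeonhole with 37 objects and 12 categories: ceiling(37/12).

Final answer: 4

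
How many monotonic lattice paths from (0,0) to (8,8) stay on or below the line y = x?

Total monotonic paths to (8,8): C(16,8) = 12870.
Paths that cross above y=x (reflection bijection): C(16,9) = 11440.
Valid Dyck paths: 12870 - 11440.
(Equivalently, C_{8} = C(16,8)/9 = 12870/9.)

Final answer: C_{8} = 1430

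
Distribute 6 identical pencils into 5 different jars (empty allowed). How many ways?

Stars and bars: C(n+k-1, k-1) = C(10,4).

Final answer: C(10,4) = 210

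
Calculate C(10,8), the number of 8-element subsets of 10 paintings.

C(10,8) = 10!/(8! x 2!).

Final answer: \binom{10}{8} = 45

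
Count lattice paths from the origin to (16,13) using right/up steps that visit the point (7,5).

Paths (0,0)->(7,5): C(12,5) = 792.
Paths (7,5)->(16,13): C(17,8) = 24310.
By multiplication principle: 792 x 24310.

Final answer: 19253520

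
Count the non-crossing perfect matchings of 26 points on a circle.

The structures are counted by the Catalan number C_n. Here n = 26/2 = 13.
C_n = C(2n,n)/(n+1), so C_{13} = C(26,13)/14 = 10400600/14.

Final answer: C_{13} = 742900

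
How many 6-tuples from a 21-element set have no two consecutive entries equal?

First character: 21 choices. Each subsequent: 20 choices (must differ from the previous one).
Total: 21 x 20^5.

Final answer: 21 x 20^{5} = 67200000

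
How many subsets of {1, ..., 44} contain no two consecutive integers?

Let a(n) count such subsets of {1, ..., n}. Either n is excluded (a(n-1) ways) or n is included, forcing n-1 out (a(n-2) ways), so a(n) = a(n-1) + a(n-2) with a(1)=2, a(2)=3.
Iterating the recurrence: a(1)=2, a(2)=3, a(3)=5, a(4)=8, a(5)=13, a(6)=21, a(7)=34, a(8)=55, a(9)=89, a(10)=144, a(11)=233, a(12)=377, a(13)=610, a(14)=987, a(15)=1597, a(16)=2584, a(17)=4181, a(18)=6765, a(19)=10946, a(20)=17711, a(21)=28657, a(22)=46368, a(23)=75025, a(24)=121393, a(25)=196418, a(26)=317811, a(27)=514229, a(28)=832040, a(29)=1346269, a(30)=2178309, a(31)=3524578, a(32)=5702887, a(33)=9227465, a(34)=14930352, a(35)=24157817, a(36)=39088169, a(37)=63245986, a(38)=102334155, a(39)=165580141, a(40)=267914296, a(41)=433494437, a(42)=701408733, a(43)=1134903170, a(44)=1836311903.

Final answer: 1836311903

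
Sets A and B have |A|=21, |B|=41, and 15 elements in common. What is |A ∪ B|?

|A union B| = |A| + |B| - |A intersect B| = 21 + 41 - 15.

Final answer: 47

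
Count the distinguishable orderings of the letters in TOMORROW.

Letters (M:1, O:3, R:2, T:1, W:1). Total letters: 8.
Permutations = 8!/(3! x 2!).

Final answer: 3360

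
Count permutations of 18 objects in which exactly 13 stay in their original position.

Choose which 13 elements are fixed: C(18,13) = 8568.
Derange the remaining 5 using D(j) = (j-1)(D(j-1) + D(j-2)), D(0)=1, D(1)=0: D(2)=1, D(3)=2, D(4)=9, D(5)=44.
Total: 8568 x 44.

Final answer: C(18,13) D(5) = 376992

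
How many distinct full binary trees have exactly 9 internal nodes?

The structures are counted by the Catalan number C_n. Here n = 9.
C_n = (2n)!/(n!(n+1)!), so C_{9} = 18!/(9! x 10!) = C(18,9)/10 = 48620/10.

Final answer: C_{9} = 4862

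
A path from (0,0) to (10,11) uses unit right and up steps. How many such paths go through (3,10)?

Paths (0,0)->(3,10): C(13,10) = 286.
Paths (3,10)->(10,11): C(8,1) = 8.
By multiplication principle: 286 x 8.

Final answer: 2288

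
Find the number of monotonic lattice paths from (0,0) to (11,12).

Each path has 11 right steps and 12 up steps in some order (23 steps total).
Choose which 12 of the 23 steps are up: C(23,12).

Final answer: C(23,12) = 1352078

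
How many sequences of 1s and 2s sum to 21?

Let f(n) be the number of climbs. Removing the last move (1 or 2 steps) gives f(n) = f(n-1) + f(n-2); base cases f(1)=1, f(2)=2.
Building up term by term: f(1)=1, f(2)=2, f(3)=3, f(4)=5, f(5)=8, f(6)=13, f(7)=21, f(8)=34, f(9)=55, f(10)=89, f(11)=144, f(12)=233, f(13)=377, f(14)=610, f(15)=987, f(16)=1597, f(17)=2584, f(18)=4181, f(19)=6765, f(20)=10946, f(21)=17711.

Final answer: 17711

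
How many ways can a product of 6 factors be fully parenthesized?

This is counted by the nth Catalan number C_n. Here n = 6 - 1 = 5.
C_n = C(2n,n)/(n+1), so C_{5} = C(10,5)/6 = 252/6.

Final answer: C_{5} = 42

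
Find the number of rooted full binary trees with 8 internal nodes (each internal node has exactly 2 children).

This is a standard Catalan-number count: the answer is C_n. Here n = 8.
Using C_0 = 1 and C_(k+1) = C_k x 2(2k+1)/(k+2), build up term by term: C_1=1, C_2=2, C_3=5, C_4=14, C_5=42, C_6=132, C_7=429, C_8=1430.

Final answer: C_{8} = 1430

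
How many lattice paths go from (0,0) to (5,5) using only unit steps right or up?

Each path has 5 right steps and 5 up steps in some order (10 steps total).
Choose which 5 of the 10 steps are up: C(10,5).

Final answer: C(10,5) = 252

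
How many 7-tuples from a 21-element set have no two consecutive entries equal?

First character: 21 choices. Each subsequent: 20 choices (must differ from the previous one).
Total: 21 x 20^6.

Final answer: 21 x 20^{6} = 1344000000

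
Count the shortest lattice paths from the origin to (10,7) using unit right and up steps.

Each path has 10 right steps and 7 up steps in some order (17 steps total).
Choose which 7 of the 17 steps are up: C(17,7).

Final answer: C(17,7) = 19448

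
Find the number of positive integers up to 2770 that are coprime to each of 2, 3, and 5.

|div by 2|=1385, |div by 3|=923, |div by 5|=554.
|div by 2&3|=461, |div by 2&5|=277, |div by 3&5|=184, |div by all|=92.
By inclusion-exclusion, divisible by at least one: 1385+923+554-461-277-184+92 = 2032.
Not divisible by any: 2770 - 2032.

Final answer: 738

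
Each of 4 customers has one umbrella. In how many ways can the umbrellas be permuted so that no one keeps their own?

Derangements satisfy D(n) = (n-1)(D(n-1) + D(n-2)), starting from D(0)=1, D(1)=0.
D(2) = 1 x (0 + 1) = 1
D(3) = 2 x (1 + 0) = 2
D(4) = 3 x (D(3) + D(2)) = 3 x (2 + 1)

Final answer: D(4) = 9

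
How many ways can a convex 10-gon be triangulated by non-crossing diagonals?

This is a standard Catalan-number count: the answer is C_n. Here n = 10 - 2 = 8.
C_n = C(2n,n)/(n+1), so C_{8} = C(16,8)/9 = 12870/9.

Final answer: C_{8} = 1430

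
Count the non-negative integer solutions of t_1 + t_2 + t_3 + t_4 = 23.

Stars and bars with 23 stars and 3 bars:
C(23+4-1, 4-1) = C(26,3).

Final answer: C(26,3) = 2600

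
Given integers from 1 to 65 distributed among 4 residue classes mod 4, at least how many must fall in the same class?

By pigeonhole with 65 objects and 4 categories: ceiling(65/4).

Final answer: 17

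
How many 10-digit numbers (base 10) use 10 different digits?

First digit: 9 (not 0). Second: 9 (not first). Third: 8, etc.
Total: 9 x 9 x 8 x 7 x 6 x 5 x 4 x 3 x 2 x 1.

Final answer: 3265920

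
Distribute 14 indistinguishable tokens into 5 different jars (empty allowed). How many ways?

Stars and bars: C(n+k-1, k-1) = C(18,4).

Final answer: C(18,4) = 3060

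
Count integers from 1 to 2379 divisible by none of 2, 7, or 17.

|div by 2|=1189, |div by 7|=339, |div by 17|=139.
|div by 2&7|=169, |div by 2&17|=69, |div by 7&17|=19, |div by all|=9.
By inclusion-exclusion, divisible by at least one: 1189+339+139-169-69-19+9 = 1419.
Not divisible by any: 2379 - 1419.

Final answer: 960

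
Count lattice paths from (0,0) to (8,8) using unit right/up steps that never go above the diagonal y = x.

Total monotonic paths to (8,8): C(16,8) = 12870.
Reflecting each bad path at its first crossing gives a bijection with paths to (7,9): C(16,9) = 11440.
Valid Dyck paths: 12870 - 11440.
(Equivalently, C_{8} = C(16,8)/9 = 12870/9.)

Final answer: C_{8} = 1430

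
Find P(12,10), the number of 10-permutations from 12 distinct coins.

P(12,10) = 12!/(12-10)! = 12!/2!.

Final answer: P(12,10) = 239500800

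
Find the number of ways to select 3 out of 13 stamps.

C(13,3) = 13!/(3! x (13-3)!).

Final answer: C(13,3) = 286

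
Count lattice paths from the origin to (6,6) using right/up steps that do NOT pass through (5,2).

Total paths to (6,6): C(12,6) = 924.
Paths through (5,2): C(7,2) x C(5,4) = 105.
Avoiding (5,2): 924 - 105.

Final answer: 819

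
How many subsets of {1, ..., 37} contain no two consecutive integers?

Condition on whether n belongs to the subset: if not, any valid subset of {1, ..., n-1} works (a(n-1)); if so, n-1 is excluded and the rest is a valid subset of {1, ..., n-2} (a(n-2)). Hence a(n) = a(n-1) + a(n-2), a(1)=2, a(2)=3.
Building up term by term: a(1)=2, a(2)=3, a(3)=5, a(4)=8, a(5)=13, a(6)=21, a(7)=34, a(8)=55, a(9)=89, a(10)=144, a(11)=233, a(12)=377, a(13)=610, a(14)=987, a(15)=1597, a(16)=2584, a(17)=4181, a(18)=6765, a(19)=10946, a(20)=17711, a(21)=28657, a(22)=46368, a(23)=75025, a(24)=121393, a(25)=196418, a(26)=317811, a(27)=514229, a(28)=832040, a(29)=1346269, a(30)=2178309, a(31)=3524578, a(32)=5702887, a(33)=9227465, a(34)=14930352, a(35)=24157817, a(36)=39088169, a(37)=63245986.

Final answer: 63245986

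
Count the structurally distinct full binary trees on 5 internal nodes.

The structures are counted by the Catalan number C_n. Here n = 5.
Using C_0 = 1 and C_(k+1) = C_k x 2(2k+1)/(k+2), build up term by term: C_1=1, C_2=2, C_3=5, C_4=14, C_5=42.

Final answer: C_{5} = 42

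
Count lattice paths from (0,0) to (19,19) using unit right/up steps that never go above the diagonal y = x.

Total monotonic paths to (19,19): C(38,19) = 35345263800.
Paths that cross above y=x (reflection bijection): C(38,20) = 33578000610.
Valid Dyck paths: 35345263800 - 33578000610.
(Check: C(38,19) - C(38,20) = C(38,19)/20, the Catalan number C_{19}.)

Final answer: C_{19} = 1767263190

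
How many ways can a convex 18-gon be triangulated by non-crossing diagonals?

This is counted by the nth Catalan number C_n. Here n = 18 - 2 = 16.
C_n = C(2n,n)/(n+1), so C_{16} = C(32,16)/17 = 601080390/17.

Final answer: C_{16} = 35357670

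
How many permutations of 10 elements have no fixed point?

Use the recurrence D(n) = (n-1)(D(n-1) + D(n-2)) with D(0)=1, D(1)=0.
Building up: D(2)=1, D(3)=2, D(4)=9, D(5)=44, D(6)=265, D(7)=1854, D(8)=14833, D(9)=133496.
D(10) = 9 x (D(9) + D(8)) = 9 x (133496 + 14833).

Final answer: D(10) = 1334961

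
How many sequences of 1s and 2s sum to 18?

Let f(n) be the number of climbs. Removing the last move (1 or 2 steps) gives f(n) = f(n-1) + f(n-2); base cases f(1)=1, f(2)=2.
Iterating the recurrence: f(1)=1, f(2)=2, f(3)=3, f(4)=5, f(5)=8, f(6)=13, f(7)=21, f(8)=34, f(9)=55, f(10)=89, f(11)=144, f(12)=233, f(13)=377, f(14)=610, f(15)=987, f(16)=1597, f(17)=2584, f(18)=4181.

Final answer: 4181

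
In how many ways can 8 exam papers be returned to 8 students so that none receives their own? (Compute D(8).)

Derangements satisfy D(n) = (n-1)(D(n-1) + D(n-2)), starting from D(0)=1, D(1)=0.
D(2) = 1 x (0 + 1) = 1
D(3) = 2 x (1 + 0) = 2
D(4) = 3 x (2 + 1) = 9
D(5) = 4 x (9 + 2) = 44
D(6) = 5 x (44 + 9) = 265
D(7) = 6 x (265 + 44) = 1854
D(8) = 7 x (D(7) + D(6)) = 7 x (1854 + 265)

Final answer: D(8) = 14833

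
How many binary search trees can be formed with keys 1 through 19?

This is counted by the nth Catalan number C_n. Here n = 19.
C_n = C(2n,n) - C(2n,n+1), so C_{19} = C(38,19) - C(38,20) = 35345263800 - 33578000610.

Final answer: C_{19} = 1767263190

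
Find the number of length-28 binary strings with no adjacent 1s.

Let a(n) count valid strings. If the last bit is 0 the prefix is any valid string of length n-1; if it is 1 the string must end in 01 with a valid prefix of length n-2. So a(n) = a(n-1) + a(n-2), a(1)=2, a(2)=3.
Computing successive values: a(1)=2, a(2)=3, a(3)=5, a(4)=8, a(5)=13, a(6)=21, a(7)=34, a(8)=55, a(9)=89, a(10)=144, a(11)=233, a(12)=377, a(13)=610, a(14)=987, a(15)=1597, a(16)=2584, a(17)=4181, a(18)=6765, a(19)=10946, a(20)=17711, a(21)=28657, a(22)=46368, a(23)=75025, a(24)=121393, a(25)=196418, a(26)=317811, a(27)=514229, a(28)=832040.

Final answer: 832040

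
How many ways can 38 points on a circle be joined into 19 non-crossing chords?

This is counted by the nth Catalan number C_n. Here n = 38/2 = 19.
C_n = C(2n,n)/(n+1), so C_{19} = C(38,19)/20 = 35345263800/20.

Final answer: C_{19} = 1767263190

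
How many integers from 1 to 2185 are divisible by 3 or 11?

Multiples of 3: 728. Multiples of 11: 198. Of both (lcm=33): 66.
By inclusion-exclusion: 728 + 198 - 66.

Final answer: 860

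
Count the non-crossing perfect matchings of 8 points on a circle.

This is counted by the nth Catalan number C_n. Here n = 8/2 = 4.
Using C_0 = 1 and C_(k+1) = C_k x 2(2k+1)/(k+2), build up term by term: C_1=1, C_2=2, C_3=5, C_4=14.

Final answer: C_{4} = 14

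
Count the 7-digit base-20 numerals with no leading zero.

These are the integers in [20^6, 20^7), so the count is 20^7 - 20^6 = 19 x 20^6.

Final answer: 1216000000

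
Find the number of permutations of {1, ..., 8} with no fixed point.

Derangements satisfy D(n) = (n-1)(D(n-1) + D(n-2)), starting from D(0)=1, D(1)=0.
D(2) = 1 x (0 + 1) = 1
D(3) = 2 x (1 + 0) = 2
D(4) = 3 x (2 + 1) = 9
D(5) = 4 x (9 + 2) = 44
D(6) = 5 x (44 + 9) = 265
D(7) = 6 x (265 + 44) = 1854
D(8) = 7 x (D(7) + D(6)) = 7 x (1854 + 265)

Final answer: D(8) = 14833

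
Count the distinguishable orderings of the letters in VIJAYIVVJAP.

Letters (A:2, I:2, J:2, P:1, V:3, Y:1). Total letters: 11.
Permutations = 11!/(3! x 2! x 2! x 2!).

Final answer: 831600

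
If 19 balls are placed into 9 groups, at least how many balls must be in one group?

By the pigeonhole principle: ceiling(19/9).

Final answer: 3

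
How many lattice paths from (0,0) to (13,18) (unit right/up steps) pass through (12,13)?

Paths (0,0)->(12,13): C(25,13) = 5200300.
Paths (12,13)->(13,18): C(6,5) = 6.
By multiplication principle: 5200300 x 6.

Final answer: 31201800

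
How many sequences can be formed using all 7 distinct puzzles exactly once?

The number of ways to arrange 7 distinct objects is 7!.

Final answer: 7! = 5040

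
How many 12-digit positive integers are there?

First digit: 9 choices (1-9). Each of the remaining 11 digits: 10 choices.
Total: 9 x 10^11.

Final answer: 900000000000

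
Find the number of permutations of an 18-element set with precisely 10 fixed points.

Choose which 10 elements are fixed: C(18,10) = 43758.
Derange the remaining 8 using D(j) = (j-1)(D(j-1) + D(j-2)), D(0)=1, D(1)=0: D(2)=1, D(3)=2, D(4)=9, D(5)=44, D(6)=265, D(7)=1854, D(8)=14833.
Total: 43758 x 14833.

Final answer: C(18,10) D(8) = 649062414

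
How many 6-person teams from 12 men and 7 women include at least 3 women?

Sum over valid woman counts:
C(7,3)C(12,3) = 7700
C(7,4)C(12,2) = 2310
C(7,5)C(12,1) = 252
C(7,6)C(12,0) = 7
Total: 7700 + 2310 + 252 + 7.

Final answer: 10269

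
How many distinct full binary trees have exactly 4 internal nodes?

This is a standard Catalan-number count: the answer is C_n. Here n = 4.
C_n = C(2n,n)/(n+1), so C_{4} = C(8,4)/5 = 70/5.

Final answer: C_{4} = 14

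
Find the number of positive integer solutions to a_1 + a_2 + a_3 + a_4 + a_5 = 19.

Substitute a'_i = a_i - 1 (so a'_i >= 0). Then sum a'_i = 19 - 5 = 14.
Stars and bars: C(14+5-1, 5-1) = C(18,4).

Final answer: C(18,4) = 3060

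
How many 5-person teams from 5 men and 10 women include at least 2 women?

Sum over valid woman counts:
C(10,2)C(5,3) = 450
C(10,3)C(5,2) = 1200
C(10,4)C(5,1) = 1050
C(10,5)C(5,0) = 252
Total: 450 + 1200 + 1050 + 252.

Final answer: 2952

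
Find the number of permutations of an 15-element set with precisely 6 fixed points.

Choose which 6 elements are fixed: C(15,6) = 5005.
Derange the remaining 9 using D(j) = (j-1)(D(j-1) + D(j-2)), D(0)=1, D(1)=0: D(2)=1, D(3)=2, D(4)=9, D(5)=44, D(6)=265, D(7)=1854, D(8)=14833, D(9)=133496.
Total: 5005 x 133496.

Final answer: C(15,6) D(9) = 668147480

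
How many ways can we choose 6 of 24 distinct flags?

C(24,6) = 24!/(6! x (24-6)!).

Final answer: C(24,6) = 134596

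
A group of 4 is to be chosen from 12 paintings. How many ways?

C(12,4) = 12!/(4! x (12-4)!).

Final answer: C(12,4) = 495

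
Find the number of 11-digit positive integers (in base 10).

These are the integers in [10^10, 10^11), so the count is 10^11 - 10^10 = 9 x 10^10.

Final answer: 90000000000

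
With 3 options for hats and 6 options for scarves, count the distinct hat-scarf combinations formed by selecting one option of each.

By the multiplication principle: 3 x 6.

Final answer: 18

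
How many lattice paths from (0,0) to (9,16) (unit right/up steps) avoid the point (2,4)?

Total paths to (9,16): C(25,16) = 2042975.
Paths through (2,4): C(6,4) x C(19,12) = 755820.
Avoiding (2,4): 2042975 - 755820.

Final answer: 1287155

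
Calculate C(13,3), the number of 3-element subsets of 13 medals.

C(13,3) = 13!/(3! x (13-3)!).

Final answer: C(13,3) = 286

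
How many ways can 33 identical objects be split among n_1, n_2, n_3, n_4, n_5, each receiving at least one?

Substitute n'_i = n_i - 1 (so n'_i >= 0). Then sum n'_i = 33 - 5 = 28.
Stars and bars: C(28+5-1, 5-1) = C(32,4).

Final answer: C(32,4) = 35960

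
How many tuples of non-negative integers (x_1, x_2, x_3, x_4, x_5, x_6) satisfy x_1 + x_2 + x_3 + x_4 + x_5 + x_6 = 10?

Stars and bars with 10 stars and 5 bars:
C(10+6-1, 6-1) = C(15,5).

Final answer: C(15,5) = 3003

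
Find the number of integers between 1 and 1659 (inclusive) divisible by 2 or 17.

Multiples of 2: 829. Multiples of 17: 97. Of both (lcm=34): 48.
By inclusion-exclusion: 829 + 97 - 48.

Final answer: 878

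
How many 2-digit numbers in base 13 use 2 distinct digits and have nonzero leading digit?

The leading digit has 12 choices (anything but zero); the next has 12 (anything but the first), then 11, and so on, one fewer each time.
Total: 12 x 12.

Final answer: 144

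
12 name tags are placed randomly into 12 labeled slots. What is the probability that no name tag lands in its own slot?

Derangements satisfy D(n) = (n-1)(D(n-1) + D(n-2)), starting from D(0)=1, D(1)=0.
Building up: D(2)=1, D(3)=2, D(4)=9, D(5)=44, D(6)=265, D(7)=1854, D(8)=14833, D(9)=133496, D(10)=1334961, D(11)=14684570, D(12)=176214841.
Total arrangements: 12! = 479001600.
Probability = D(12)/12! = 16019531/43545600.

Final answer: D(12)/12! = 176214841/479001600 = 0.367879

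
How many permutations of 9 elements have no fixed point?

Use the recurrence D(n) = (n-1)(D(n-1) + D(n-2)) with D(0)=1, D(1)=0.
Building up: D(2)=1, D(3)=2, D(4)=9, D(5)=44, D(6)=265, D(7)=1854, D(8)=14833.
D(9) = 8 x (D(8) + D(7)) = 8 x (14833 + 1854).

Final answer: D(9) = 133496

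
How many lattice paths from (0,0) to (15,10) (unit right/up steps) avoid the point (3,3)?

Total paths to (15,10): C(25,10) = 3268760.
Paths through (3,3): C(6,3) x C(19,7) = 1007760.
Avoiding (3,3): 3268760 - 1007760.

Final answer: 2261000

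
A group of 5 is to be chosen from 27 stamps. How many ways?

C(27,5) = 27!/(5! x 22!).

Final answer: \binom{27}{5} = 80730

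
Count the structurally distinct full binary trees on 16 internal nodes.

This is counted by the nth Catalan number C_n. Here n = 16.
C_n = (2n)!/(n!(n+1)!), so C_{16} = 32!/(16! x 17!) = C(32,16)/17 = 601080390/17.

Final answer: C_{16} = 35357670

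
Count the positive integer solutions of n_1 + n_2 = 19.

Substitute n'_i = n_i - 1 (so n'_i >= 0). Then sum n'_i = 19 - 2 = 17.
Stars and bars: C(17+2-1, 2-1) = C(18,1).

Final answer: C(18,1) = 18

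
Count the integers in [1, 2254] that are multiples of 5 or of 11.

Multiples of 5: 450. Multiples of 11: 204. Of both (lcm=55): 40.
By inclusion-exclusion: 450 + 204 - 40.

Final answer: 614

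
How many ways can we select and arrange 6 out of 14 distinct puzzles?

P(14,6) = 14!/(14-6)! = 14!/8!.

Final answer: P(14,6) = 2162160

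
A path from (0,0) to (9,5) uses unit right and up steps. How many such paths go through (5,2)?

Paths (0,0)->(5,2): C(7,2) = 21.
Paths (5,2)->(9,5): C(7,3) = 35.
By multiplication principle: 21 x 35.

Final answer: 735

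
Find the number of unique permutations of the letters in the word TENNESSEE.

Letters (E:4, N:2, S:2, T:1). Total letters: 9.
Permutations = 9!/(4! x 2! x 2!).

Final answer: 3780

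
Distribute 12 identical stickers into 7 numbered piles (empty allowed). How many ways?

Stars and bars: C(n+k-1, k-1) = C(18,6).

Final answer: C(18,6) = 18564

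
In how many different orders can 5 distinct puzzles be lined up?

The number of ways to arrange 5 distinct objects is 5!.

Final answer: 5! = 120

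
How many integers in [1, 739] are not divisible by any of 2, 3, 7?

|div by 2|=369, |div by 3|=246, |div by 7|=105.
|div by 2&3|=123, |div by 2&7|=52, |div by 3&7|=35, |div by all|=17.
By inclusion-exclusion, divisible by at least one: 369+246+105-123-52-35+17 = 527.
Not divisible by any: 739 - 527.

Final answer: 212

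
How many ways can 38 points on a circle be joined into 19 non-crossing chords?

This is a standard Catalan-number count: the answer is C_n. Here n = 38/2 = 19.
C_n = (2n)!/(n!(n+1)!), so C_{19} = 38!/(19! x 20!) = C(38,19)/20 = 35345263800/20.

Final answer: C_{19} = 1767263190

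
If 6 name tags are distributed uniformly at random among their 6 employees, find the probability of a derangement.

D(n) = (n-1)(D(n-1) + D(n-2)), D(0)=1, D(1)=0.
Building up: D(2)=1, D(3)=2, D(4)=9, D(5)=44, D(6)=265.
Total arrangements: 6! = 720.
Probability = D(6)/6! = 53/144.

Final answer: D(6)/6! = 265/720 = 0.368056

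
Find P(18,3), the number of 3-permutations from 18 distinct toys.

P(18,3) = 18!/(18-3)! = 18!/15!.

Final answer: P(18,3) = 4896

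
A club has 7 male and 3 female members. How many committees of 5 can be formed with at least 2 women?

Sum over valid woman counts:
C(3,2)C(7,3) = 105
C(3,3)C(7,2) = 21
Total: 105 + 21.

Final answer: 126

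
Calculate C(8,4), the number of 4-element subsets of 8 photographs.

C(8,4) = 8!/(4! x 4!).

Final answer: \binom{8}{4} = 70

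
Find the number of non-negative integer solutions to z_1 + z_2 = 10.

Stars and bars with 10 stars and 1 bars:
C(10+2-1, 2-1) = C(11,1).

Final answer: C(11,1) = 11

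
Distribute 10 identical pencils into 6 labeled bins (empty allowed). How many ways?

Stars and bars: C(n+k-1, k-1) = C(15,5).

Final answer: C(15,5) = 3003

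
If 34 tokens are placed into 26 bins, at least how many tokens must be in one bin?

By the pigeonhole principle: ceiling(34/26).

Final answer: 2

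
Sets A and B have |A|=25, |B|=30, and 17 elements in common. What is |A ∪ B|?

|A union B| = |A| + |B| - |A intersect B| = 25 + 30 - 17.

Final answer: 38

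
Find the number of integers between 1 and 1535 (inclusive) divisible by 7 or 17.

Multiples of 7: 219. Multiples of 17: 90. Of both (lcm=119): 12.
By inclusion-exclusion: 219 + 90 - 12.

Final answer: 297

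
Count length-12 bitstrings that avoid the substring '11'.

A valid string ends in 0 (append to any length-(n-1) valid string) or in 01 (append to any length-(n-2) valid string), so a(n) = a(n-1) + a(n-2) with a(1)=2, a(2)=3.
Iterating the recurrence: a(1)=2, a(2)=3, a(3)=5, a(4)=8, a(5)=13, a(6)=21, a(7)=34, a(8)=55, a(9)=89, a(10)=144, a(11)=233, a(12)=377.

Final answer: 377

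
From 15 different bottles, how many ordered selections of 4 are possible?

P(15,4) = 15!/(15-4)! = 15!/11!.

Final answer: P(15,4) = 32760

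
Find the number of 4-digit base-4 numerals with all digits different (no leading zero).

First digit: 3 (nonzero). Second: 3 (not first). Third: 2, etc.
Total: 3 x 3 x 2 x 1.

Final answer: 18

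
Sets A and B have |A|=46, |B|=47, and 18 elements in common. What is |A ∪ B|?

|A union B| = |A| + |B| - |A intersect B| = 46 + 47 - 18.

Final answer: 75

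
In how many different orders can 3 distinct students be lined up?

The number of ways to arrange 3 distinct objects is 3!.

Final answer: 3! = 6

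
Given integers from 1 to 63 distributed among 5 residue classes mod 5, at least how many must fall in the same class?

By pigeonhole with 63 objects and 5 categories: ceiling(63/5).

Final answer: 13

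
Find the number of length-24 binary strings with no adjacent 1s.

Classify by the final bit: ...0 gives a(n-1) strings, ...01 gives a(n-2) strings. Thus a(n) = a(n-1) + a(n-2) with a(1)=2, a(2)=3.
Computing successive values: a(1)=2, a(2)=3, a(3)=5, a(4)=8, a(5)=13, a(6)=21, a(7)=34, a(8)=55, a(9)=89, a(10)=144, a(11)=233, a(12)=377, a(13)=610, a(14)=987, a(15)=1597, a(16)=2584, a(17)=4181, a(18)=6765, a(19)=10946, a(20)=17711, a(21)=28657, a(22)=46368, a(23)=75025, a(24)=121393.

Final answer: 121393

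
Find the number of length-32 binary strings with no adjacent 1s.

A valid string ends in 0 (append to any length-(n-1) valid string) or in 01 (append to any length-(n-2) valid string), so a(n) = a(n-1) + a(n-2) with a(1)=2, a(2)=3.
Computing successive values: a(1)=2, a(2)=3, a(3)=5, a(4)=8, a(5)=13, a(6)=21, a(7)=34, a(8)=55, a(9)=89, a(10)=144, a(11)=233, a(12)=377, a(13)=610, a(14)=987, a(15)=1597, a(16)=2584, a(17)=4181, a(18)=6765, a(19)=10946, a(20)=17711, a(21)=28657, a(22)=46368, a(23)=75025, a(24)=121393, a(25)=196418, a(26)=317811, a(27)=514229, a(28)=832040, a(29)=1346269, a(30)=2178309, a(31)=3524578, a(32)=5702887.

Final answer: 5702887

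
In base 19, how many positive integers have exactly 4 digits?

In base 19, the leading digit has 18 choices (1..18); each of the remaining 3 digits has 19 choices.
Total: 18 x 19^3.

Final answer: 123462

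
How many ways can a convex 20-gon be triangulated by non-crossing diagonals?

This is counted by the nth Catalan number C_n. Here n = 20 - 2 = 18.
C_n = C(2n,n) - C(2n,n+1), so C_{18} = C(36,18) - C(36,19) = 9075135300 - 8597496600.

Final answer: C_{18} = 477638700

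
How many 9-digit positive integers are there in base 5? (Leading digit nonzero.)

Leading digit: 4 options (nonzero). Other 8 digit(s): 5 options each.
Total: 4 x 5^8.

Final answer: 1562500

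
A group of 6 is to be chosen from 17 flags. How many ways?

C(17,6) = 17!/(6! x 11!).

Final answer: \binom{17}{6} = 12376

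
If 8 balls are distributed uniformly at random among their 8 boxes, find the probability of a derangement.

Use the recurrence D(n) = (n-1)(D(n-1) + D(n-2)) with D(0)=1, D(1)=0.
Building up: D(2)=1, D(3)=2, D(4)=9, D(5)=44, D(6)=265, D(7)=1854, D(8)=14833.
Total arrangements: 8! = 40320.
Probability = D(8)/8! = 2119/5760.

Final answer: D(8)/8! = 14833/40320 = 0.367882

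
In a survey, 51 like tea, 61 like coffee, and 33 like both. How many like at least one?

|A union B| = |A| + |B| - |A intersect B| = 51 + 61 - 33.

Final answer: 79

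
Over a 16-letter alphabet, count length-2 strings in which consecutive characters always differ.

Let g(n) count such strings. g(1) = 16, and each valid string of length n-1 extends in 15 ways (any symbol but the last), so g(n) = 15 g(n-1).
Total: g(2) = 16 x 15^1.

Final answer: 16 x 15^{1} = 240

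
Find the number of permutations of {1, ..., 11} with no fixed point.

Use the recurrence D(n) = (n-1)(D(n-1) + D(n-2)) with D(0)=1, D(1)=0.
D(2) = 1 x (0 + 1) = 1
D(3) = 2 x (1 + 0) = 2
D(4) = 3 x (2 + 1) = 9
D(5) = 4 x (9 + 2) = 44
D(6) = 5 x (44 + 9) = 265
D(7) = 6 x (265 + 44) = 1854
D(8) = 7 x (1854 + 265) = 14833
D(9) = 8 x (14833 + 1854) = 133496
D(10) = 9 x (133496 + 14833) = 1334961
D(11) = 10 x (D(10) + D(9)) = 10 x (1334961 + 133496)

Final answer: D(11) = 14684570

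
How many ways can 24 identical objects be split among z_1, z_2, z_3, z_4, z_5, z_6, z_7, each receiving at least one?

Substitute z'_i = z_i - 1 (so z'_i >= 0). Then sum z'_i = 24 - 7 = 17.
Stars and bars: C(17+7-1, 7-1) = C(23,6).

Final answer: C(23,6) = 100947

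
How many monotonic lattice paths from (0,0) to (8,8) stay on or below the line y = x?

Total monotonic paths to (8,8): C(16,8) = 12870.
By the reflection principle, paths that go above the diagonal number C(16,9) = 11440.
Valid Dyck paths: 12870 - 11440.
(Equivalently, C_{8} = C(16,8)/9 = 12870/9.)

Final answer: C_{8} = 1430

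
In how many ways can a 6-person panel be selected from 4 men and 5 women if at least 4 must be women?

Sum over valid woman counts:
C(5,4)C(4,2) = 30
C(5,5)C(4,1) = 4
Total: 30 + 4.

Final answer: 34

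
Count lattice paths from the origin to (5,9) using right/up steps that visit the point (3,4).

Paths (0,0)->(3,4): C(7,4) = 35.
Paths (3,4)->(5,9): C(7,5) = 21.
By multiplication principle: 35 x 21.

Final answer: 735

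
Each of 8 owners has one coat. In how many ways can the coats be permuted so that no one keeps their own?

Use the recurrence D(n) = (n-1)(D(n-1) + D(n-2)) with D(0)=1, D(1)=0.
D(2) = 1 x (0 + 1) = 1
D(3) = 2 x (1 + 0) = 2
D(4) = 3 x (2 + 1) = 9
D(5) = 4 x (9 + 2) = 44
D(6) = 5 x (44 + 9) = 265
D(7) = 6 x (265 + 44) = 1854
D(8) = 7 x (D(7) + D(6)) = 7 x (1854 + 265)

Final answer: D(8) = 14833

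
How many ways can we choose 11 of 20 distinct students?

C(20,11) = 20!/(11! x 9!).

Final answer: \binom{20}{11} = 167960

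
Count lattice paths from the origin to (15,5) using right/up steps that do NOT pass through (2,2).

Total paths to (15,5): C(20,5) = 15504.
Paths through (2,2): C(4,2) x C(16,3) = 3360.
Avoiding (2,2): 15504 - 3360.

Final answer: 12144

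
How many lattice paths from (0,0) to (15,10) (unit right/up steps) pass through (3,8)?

Paths (0,0)->(3,8): C(11,8) = 165.
Paths (3,8)->(15,10): C(14,2) = 91.
By multiplication principle: 165 x 91.

Final answer: 15015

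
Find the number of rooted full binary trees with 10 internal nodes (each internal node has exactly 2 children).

This is counted by the nth Catalan number C_n. Here n = 10.
C_n = (2n)!/(n!(n+1)!), so C_{10} = 20!/(10! x 11!) = C(20,10)/11 = 184756/11.

Final answer: C_{10} = 16796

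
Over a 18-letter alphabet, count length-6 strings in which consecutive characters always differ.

Let g(n) count such strings. g(1) = 18, and each valid string of length n-1 extends in 17 ways (any symbol but the last), so g(n) = 17 g(n-1).
Total: g(6) = 18 x 17^5.

Final answer: 18 x 17^{5} = 25557426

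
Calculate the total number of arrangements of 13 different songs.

The number of ways to arrange 13 distinct objects is 13!.

Final answer: 13! = 6227020800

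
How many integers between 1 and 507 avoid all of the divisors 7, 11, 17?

|div by 7|=72, |div by 11|=46, |div by 17|=29.
|div by 7&11|=6, |div by 7&17|=4, |div by 11&17|=2, |div by all|=0.
By inclusion-exclusion, divisible by at least one: 72+46+29-6-4-2+0 = 135.
Not divisible by any: 507 - 135.

Final answer: 372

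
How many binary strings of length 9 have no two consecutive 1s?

A valid string ends in 0 (append to any length-(n-1) valid string) or in 01 (append to any length-(n-2) valid string), so a(n) = a(n-1) + a(n-2) with a(1)=2, a(2)=3.
Building up term by term: a(1)=2, a(2)=3, a(3)=5, a(4)=8, a(5)=13, a(6)=21, a(7)=34, a(8)=55, a(9)=89.

Final answer: 89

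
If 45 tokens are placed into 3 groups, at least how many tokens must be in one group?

By the pigeonhole principle: ceiling(45/3).

Final answer: 15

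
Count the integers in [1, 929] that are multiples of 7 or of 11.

Multiples of 7: 132. Multiples of 11: 84. Of both (lcm=77): 12.
By inclusion-exclusion: 132 + 84 - 12.

Final answer: 204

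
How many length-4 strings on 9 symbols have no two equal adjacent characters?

First character: 9 choices. Each subsequent: 8 choices (must differ from the previous one).
Total: 9 x 8^3.

Final answer: 9 x 8^{3} = 4608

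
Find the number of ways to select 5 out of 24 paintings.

C(24,5) = 24!/(5! x (24-5)!).

Final answer: C(24,5) = 42504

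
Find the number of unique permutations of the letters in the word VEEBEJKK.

Letters (B:1, E:3, J:1, K:2, V:1). Total letters: 8.
Permutations = 8!/(3! x 2!).

Final answer: 3360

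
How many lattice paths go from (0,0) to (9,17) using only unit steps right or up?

Each path has 9 right steps and 17 up steps in some order (26 steps total).
Choose which 17 of the 26 steps are up: C(26,17).

Final answer: C(26,17) = 3124550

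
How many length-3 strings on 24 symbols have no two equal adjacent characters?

Let g(n) count such strings. g(1) = 24, and each valid string of length n-1 extends in 23 ways (any symbol but the last), so g(n) = 23 g(n-1).
Total: g(3) = 24 x 23^2.

Final answer: 24 x 23^{2} = 12696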